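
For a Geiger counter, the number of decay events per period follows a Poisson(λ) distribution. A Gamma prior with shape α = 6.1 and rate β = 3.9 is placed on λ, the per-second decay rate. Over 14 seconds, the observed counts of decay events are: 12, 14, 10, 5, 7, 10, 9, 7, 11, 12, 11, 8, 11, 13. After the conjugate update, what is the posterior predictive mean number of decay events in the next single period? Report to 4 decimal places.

8.1620

With a Gamma(shape α, rate β) prior, the Poisson likelihood is conjugate: the posterior is Gamma(α + ΣXᵢ, β + n).
Sum of counts S = 140 over n = 14 seconds.
Posterior: Gamma(α+S, β+n) = Gamma(6.1+140, 3.9+14) = Gamma(146.1, 17.9).
The predictive distribution for one future period is NegBinom with mean α/β = 8.1620.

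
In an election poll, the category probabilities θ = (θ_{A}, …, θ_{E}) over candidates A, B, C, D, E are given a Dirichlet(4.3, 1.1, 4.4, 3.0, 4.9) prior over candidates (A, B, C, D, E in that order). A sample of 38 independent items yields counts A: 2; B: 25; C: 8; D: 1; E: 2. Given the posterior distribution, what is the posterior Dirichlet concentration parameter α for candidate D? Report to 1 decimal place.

4.0

The Dirichlet prior is conjugate to the Multinomial likelihood: each posterior αⱼ = prior αⱼ + observed count nⱼ.
Posterior concentration: (6.3, 26.1, 12.4, 4.0, 6.9), total = 55.7.
α_{D} = 3.0 + 1 = 4.0.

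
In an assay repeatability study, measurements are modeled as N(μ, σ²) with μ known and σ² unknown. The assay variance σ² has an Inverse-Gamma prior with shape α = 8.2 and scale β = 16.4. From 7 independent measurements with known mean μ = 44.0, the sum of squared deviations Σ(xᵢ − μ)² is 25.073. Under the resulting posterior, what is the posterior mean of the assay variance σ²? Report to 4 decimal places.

2.7043

With known mean μ and an Inverse-Gamma(α, β) prior on σ², the Normal likelihood is conjugate: posterior is Inv-Gamma(α + n/2, β + Σ(xᵢ−μ)²/2).
Posterior: Inv-Gamma(8.2 + 7/2, 16.4 + 25.073/2) = Inv-Gamma(11.70, 28.9365).
E[σ²|data] = β/(α−1) = 28.9365/10.70 = 2.7043.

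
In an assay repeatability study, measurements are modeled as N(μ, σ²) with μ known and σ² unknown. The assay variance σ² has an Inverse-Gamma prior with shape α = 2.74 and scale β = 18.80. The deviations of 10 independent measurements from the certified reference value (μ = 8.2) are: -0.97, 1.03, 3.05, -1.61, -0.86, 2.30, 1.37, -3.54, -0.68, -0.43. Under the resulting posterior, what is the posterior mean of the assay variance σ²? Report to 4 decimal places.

With known mean μ and an Inverse-Gamma(α, β) prior on σ², the Normal likelihood is conjugate: posterior is Inv-Gamma(α + n/2, β + Σ(xᵢ−μ)²/2).
Σ(xᵢ−μ)² = (-0.97)² + (1.03)² + (3.05)² + (-1.61)² + (-0.86)² + (2.30)² + (1.37)² + (-3.54)² + (-0.68)² + (-0.43)² = 34.9818.
Posterior: Inv-Gamma(2.74 + 10/2, 18.80 + 34.9818/2) = Inv-Gamma(7.74, 36.29090).
E[σ²|data] = β/(α−1) = 36.29090/6.74 = 5.3844.

5.3844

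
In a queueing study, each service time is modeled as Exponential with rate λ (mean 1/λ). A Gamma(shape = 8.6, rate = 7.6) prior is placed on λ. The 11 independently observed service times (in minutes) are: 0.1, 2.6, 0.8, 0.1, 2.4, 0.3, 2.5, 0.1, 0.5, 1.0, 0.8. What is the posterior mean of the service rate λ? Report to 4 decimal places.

With a Gamma(shape α, rate β) prior on the exponential rate λ, the posterior after n observations with total T = Σxᵢ is Gamma(α+n, β+T).
Sum of observations T = 11.2 minutes; n = 11.
Posterior: Gamma(8.6+11, 7.6+11.2) = Gamma(19.6, 18.8).
Posterior mean of λ = α/β = 19.6/18.8 = 1.0426.

1.0426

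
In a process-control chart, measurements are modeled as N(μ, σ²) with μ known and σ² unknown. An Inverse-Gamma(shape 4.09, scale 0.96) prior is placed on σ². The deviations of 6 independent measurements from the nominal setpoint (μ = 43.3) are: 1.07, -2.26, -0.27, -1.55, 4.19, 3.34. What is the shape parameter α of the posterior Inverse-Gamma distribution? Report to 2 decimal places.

With known mean μ and an Inverse-Gamma(α, β) prior on σ², the Normal likelihood is conjugate: posterior is Inv-Gamma(α + n/2, β + Σ(xᵢ−μ)²/2).
Σ(xᵢ−μ)² = (1.07)² + (-2.26)² + (-0.27)² + (-1.55)² + (4.19)² + (3.34)² = 37.4396.
Posterior: Inv-Gamma(4.09 + 6/2, 0.96 + 37.4396/2) = Inv-Gamma(7.09, 19.67980).
Posterior α = 7.09.

7.09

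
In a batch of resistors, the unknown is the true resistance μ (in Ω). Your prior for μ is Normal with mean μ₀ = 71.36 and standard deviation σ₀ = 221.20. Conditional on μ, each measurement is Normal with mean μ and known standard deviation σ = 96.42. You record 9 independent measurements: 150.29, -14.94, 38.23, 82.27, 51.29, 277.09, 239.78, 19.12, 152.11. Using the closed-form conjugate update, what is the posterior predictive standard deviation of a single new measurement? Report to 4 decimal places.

For Normal data with known variance σ², a Normal(μ₀, σ₀²) prior on μ is conjugate. Posterior precision = 1/σ₀² + n/σ²; posterior mean is the precision-weighted average of μ₀ and x̄.
σ₀² = 221.20² = 48929.44, σ² = 96.42² = 9296.8164; σ² + n·σ₀² = 9296.8164 + 9·48929.44 = 449661.7764.
Posterior precision = 1/σ₀² + n/σ² = 1/48929.44 + 9/9296.8164 = (σ² + n·σ₀²)/(σ₀²σ²) = 449661.7764/(48929.44·9296.8164); posterior variance σₙ² = σ₀²σ²/(σ² + n·σ₀²) = 48929.44·9296.8164/449661.7764 = 1011.622611.
Predictive variance for one new observation = σₙ² + σ² = 48929.44·9296.8164/449661.7764 + 9296.8164 = σ²·(σ₀² + 449661.7764)/449661.7764 = 9296.8164·498591.2164/449661.7764 = 10308.439011; SD = √(9296.8164·498591.2164/449661.7764) = 101.5305.

101.5305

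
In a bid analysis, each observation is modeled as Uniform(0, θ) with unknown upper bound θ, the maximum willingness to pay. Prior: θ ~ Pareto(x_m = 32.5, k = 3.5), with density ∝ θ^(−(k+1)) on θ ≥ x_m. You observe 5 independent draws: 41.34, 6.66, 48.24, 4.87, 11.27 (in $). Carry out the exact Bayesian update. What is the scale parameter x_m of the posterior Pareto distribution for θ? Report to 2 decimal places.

48.24

A Pareto(scale x_m, shape k) prior on the upper bound θ of Uniform(0, θ) is conjugate: posterior is Pareto(max(x_m, max xᵢ), k + n).
Sample maximum = 48.24; prior scale x_m = 32.5 → posterior scale = max = 48.24.
Posterior shape = 3.5 + 5 = 8.5.
Posterior scale x_m = 48.24.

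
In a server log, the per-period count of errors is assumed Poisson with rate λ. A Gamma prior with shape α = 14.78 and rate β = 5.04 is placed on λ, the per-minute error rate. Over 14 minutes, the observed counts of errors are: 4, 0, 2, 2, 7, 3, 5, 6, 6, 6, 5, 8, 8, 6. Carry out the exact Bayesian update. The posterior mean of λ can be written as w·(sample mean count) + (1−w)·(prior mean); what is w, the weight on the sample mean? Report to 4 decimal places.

0.7353

With a Gamma(shape α, rate β) prior, the Poisson likelihood is conjugate: the posterior is Gamma(α + ΣXᵢ, β + n).
Posterior mean = (α₀+S)/(β₀+n) = [n/(β₀+n)]·(S/n) + [β₀/(β₀+n)]·(α₀/β₀), so only n and β₀ enter the weight.
Weight on data w = n/(β₀+n) = 14/(5.04+14) = 14/19.04 = 0.7353.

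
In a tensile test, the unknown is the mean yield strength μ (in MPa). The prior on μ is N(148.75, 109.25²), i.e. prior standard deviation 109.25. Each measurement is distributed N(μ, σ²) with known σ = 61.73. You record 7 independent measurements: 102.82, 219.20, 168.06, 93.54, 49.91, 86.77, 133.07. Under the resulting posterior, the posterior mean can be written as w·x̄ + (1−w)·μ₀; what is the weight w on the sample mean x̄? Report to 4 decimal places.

0.9564

For Normal data with known variance σ², a Normal(μ₀, σ₀²) prior on μ is conjugate. Posterior precision = 1/σ₀² + n/σ²; posterior mean is the precision-weighted average of μ₀ and x̄.
σ₀² = 109.25² = 11935.5625, σ² = 61.73² = 3810.5929. Prior precision 1/σ₀² = 1/11935.5625; data precision n/σ² = 7/3810.5929.
w = (n/σ²)/(1/σ₀² + n/σ²) = n·σ₀²/(σ² + n·σ₀²) = 7·11935.5625/(3810.5929 + 7·11935.5625) = 83548.9375/87359.5304 = 0.9564.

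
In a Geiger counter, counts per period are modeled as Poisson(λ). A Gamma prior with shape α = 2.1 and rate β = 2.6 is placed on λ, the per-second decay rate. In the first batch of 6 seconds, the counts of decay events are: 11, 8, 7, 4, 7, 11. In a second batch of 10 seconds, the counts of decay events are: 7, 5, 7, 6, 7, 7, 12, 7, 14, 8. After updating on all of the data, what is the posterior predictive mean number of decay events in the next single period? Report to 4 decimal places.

6.9946

With a Gamma(shape α, rate β) prior, the Poisson likelihood is conjugate: the posterior is Gamma(α + ΣXᵢ, β + n).
Batch 1: sum of counts S = 48 over n = 6 seconds.
After batch 1: Gamma(α+S, β+n) = Gamma(2.1+48, 2.6+6) = Gamma(50.1, 8.6).
Batch 2: sum of counts S = 80 over n = 10 seconds.
After batch 2: Gamma(α+S, β+n) = Gamma(50.1+80, 8.6+10) = Gamma(130.1, 18.6).
The predictive distribution for one future period is NegBinom with mean α/β = 6.9946.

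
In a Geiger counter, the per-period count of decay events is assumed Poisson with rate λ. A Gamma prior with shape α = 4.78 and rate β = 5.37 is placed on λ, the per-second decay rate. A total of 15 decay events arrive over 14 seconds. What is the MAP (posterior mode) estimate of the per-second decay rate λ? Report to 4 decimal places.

0.9695

With a Gamma(shape α, rate β) prior, the Poisson likelihood is conjugate: the posterior is Gamma(α + ΣXᵢ, β + n).
Posterior: Gamma(α+S, β+n) = Gamma(4.78+15, 5.37+14) = Gamma(19.78, 19.37).
Mode of Gamma(α,β) for α≥1 is (α−1)/β = 18.78/19.37 = 0.9695.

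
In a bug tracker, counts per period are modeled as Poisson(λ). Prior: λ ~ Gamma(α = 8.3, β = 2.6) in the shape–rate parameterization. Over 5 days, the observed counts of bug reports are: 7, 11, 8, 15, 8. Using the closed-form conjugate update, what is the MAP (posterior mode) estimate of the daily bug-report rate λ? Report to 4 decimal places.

7.4079

With a Gamma(shape α, rate β) prior, the Poisson likelihood is conjugate: the posterior is Gamma(α + ΣXᵢ, β + n).
Sum of counts S = 49 over n = 5 days.
Posterior: Gamma(α+S, β+n) = Gamma(8.3+49, 2.6+5) = Gamma(57.3, 7.6).
Mode of Gamma(α,β) for α≥1 is (α−1)/β = 56.3/7.6 = 7.4079.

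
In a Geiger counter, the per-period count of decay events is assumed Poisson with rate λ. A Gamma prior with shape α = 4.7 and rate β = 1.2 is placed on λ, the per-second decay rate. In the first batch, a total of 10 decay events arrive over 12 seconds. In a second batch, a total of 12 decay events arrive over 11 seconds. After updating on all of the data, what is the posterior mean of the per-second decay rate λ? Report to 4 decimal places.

1.1033

With a Gamma(shape α, rate β) prior, the Poisson likelihood is conjugate: the posterior is Gamma(α + ΣXᵢ, β + n).
After batch 1: Gamma(α+S, β+n) = Gamma(4.7+10, 1.2+12) = Gamma(14.7, 13.2).
After batch 2: Gamma(α+S, β+n) = Gamma(14.7+12, 13.2+11) = Gamma(26.7, 24.2).
Posterior mean = α/β = 26.7/24.2 = 1.1033.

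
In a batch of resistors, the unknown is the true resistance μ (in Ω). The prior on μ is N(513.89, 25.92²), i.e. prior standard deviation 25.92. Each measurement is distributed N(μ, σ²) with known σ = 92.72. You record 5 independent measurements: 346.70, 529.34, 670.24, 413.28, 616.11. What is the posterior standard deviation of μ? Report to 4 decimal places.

21.9792

For Normal data with known variance σ², a Normal(μ₀, σ₀²) prior on μ is conjugate. Posterior precision = 1/σ₀² + n/σ²; posterior mean is the precision-weighted average of μ₀ and x̄.
σ₀² = 25.92² = 671.8464, σ² = 92.72² = 8596.9984; σ² + n·σ₀² = 8596.9984 + 5·671.8464 = 11956.2304.
Posterior precision = 1/σ₀² + n/σ² = 1/671.8464 + 5/8596.9984 = (σ² + n·σ₀²)/(σ₀²σ²) = 11956.2304/(671.8464·8596.9984); posterior variance σₙ² = σ₀²σ²/(σ² + n·σ₀²) = 671.8464·8596.9984/11956.2304 = 483.083901.
Posterior SD = √σₙ² = √(671.8464·8596.9984/11956.2304) = 21.9792.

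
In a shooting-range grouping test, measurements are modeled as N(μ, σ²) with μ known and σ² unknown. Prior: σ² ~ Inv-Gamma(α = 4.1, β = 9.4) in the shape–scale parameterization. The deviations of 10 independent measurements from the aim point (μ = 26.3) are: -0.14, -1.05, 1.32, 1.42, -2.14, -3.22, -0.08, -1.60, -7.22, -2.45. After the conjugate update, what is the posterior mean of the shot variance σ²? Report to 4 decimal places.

6.1312

With known mean μ and an Inverse-Gamma(α, β) prior on σ², the Normal likelihood is conjugate: posterior is Inv-Gamma(α + n/2, β + Σ(xᵢ−μ)²/2).
Σ(xᵢ−μ)² = (-0.14)² + (-1.05)² + (1.32)² + (1.42)² + (-2.14)² + (-3.22)² + (-0.08)² + (-1.60)² + (-7.22)² + (-2.45)² = 80.5262.
Posterior: Inv-Gamma(4.1 + 10/2, 9.4 + 80.5262/2) = Inv-Gamma(9.10, 49.66310).
E[σ²|data] = β/(α−1) = 49.66310/8.10 = 6.1312.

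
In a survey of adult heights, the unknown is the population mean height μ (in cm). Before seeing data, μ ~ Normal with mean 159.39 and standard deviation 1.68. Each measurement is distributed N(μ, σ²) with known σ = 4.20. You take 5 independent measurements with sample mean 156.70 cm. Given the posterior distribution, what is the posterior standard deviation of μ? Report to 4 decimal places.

1.2522

For Normal data with known variance σ², a Normal(μ₀, σ₀²) prior on μ is conjugate. Posterior precision = 1/σ₀² + n/σ²; posterior mean is the precision-weighted average of μ₀ and x̄.
σ₀² = 1.68² = 2.8224, σ² = 4.20² = 17.64; σ² + n·σ₀² = 17.64 + 5·2.8224 = 31.752.
Posterior precision = 1/σ₀² + n/σ² = 1/2.8224 + 5/17.64 = (σ² + n·σ₀²)/(σ₀²σ²) = 31.752/(2.8224·17.64); posterior variance σₙ² = σ₀²σ²/(σ² + n·σ₀²) = 2.8224·17.64/31.752 = 1.568000.
Posterior SD = √σₙ² = √(2.8224·17.64/31.752) = 1.2522.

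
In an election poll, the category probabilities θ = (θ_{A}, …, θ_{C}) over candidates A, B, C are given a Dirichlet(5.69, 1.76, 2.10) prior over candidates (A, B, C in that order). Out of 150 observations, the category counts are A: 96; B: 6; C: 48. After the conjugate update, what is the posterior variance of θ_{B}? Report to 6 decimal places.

The Dirichlet prior is conjugate to the Multinomial likelihood: each posterior αⱼ = prior αⱼ + observed count nⱼ.
Posterior concentration: (101.69, 7.76, 50.10), total = 159.55.
Var[θ_j] = α_j(Σα−α_j)/((Σα)²(Σα+1)) = 7.76·151.79/(159.55²·160.55) = 0.000288.

0.000288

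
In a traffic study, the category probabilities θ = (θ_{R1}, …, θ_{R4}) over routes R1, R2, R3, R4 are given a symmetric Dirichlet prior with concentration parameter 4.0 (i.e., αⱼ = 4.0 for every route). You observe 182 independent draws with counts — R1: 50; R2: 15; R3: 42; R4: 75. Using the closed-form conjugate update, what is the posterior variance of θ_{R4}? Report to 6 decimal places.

0.001205

The Dirichlet prior is conjugate to the Multinomial likelihood: each posterior αⱼ = prior αⱼ + observed count nⱼ.
Posterior concentration: (54.0, 19.0, 46.0, 79.0), total = 198.0.
Var[θ_j] = α_j(Σα−α_j)/((Σα)²(Σα+1)) = 79.0·119.0/(198.0²·199.0) = 0.001205.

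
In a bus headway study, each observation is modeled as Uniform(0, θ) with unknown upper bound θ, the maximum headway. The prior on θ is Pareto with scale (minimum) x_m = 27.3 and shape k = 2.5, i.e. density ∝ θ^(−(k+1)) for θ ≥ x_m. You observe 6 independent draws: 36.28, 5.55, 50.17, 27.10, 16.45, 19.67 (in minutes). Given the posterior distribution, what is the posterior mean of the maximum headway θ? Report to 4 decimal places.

56.8593

A Pareto(scale x_m, shape k) prior on the upper bound θ of Uniform(0, θ) is conjugate: posterior is Pareto(max(x_m, max xᵢ), k + n).
Sample maximum = 50.17; prior scale x_m = 27.3 → posterior scale = max = 50.17.
Posterior shape = 2.5 + 6 = 8.5.
E[θ|data] = k·x_m/(k−1) = 8.5·50.17/7.5 = 56.8593.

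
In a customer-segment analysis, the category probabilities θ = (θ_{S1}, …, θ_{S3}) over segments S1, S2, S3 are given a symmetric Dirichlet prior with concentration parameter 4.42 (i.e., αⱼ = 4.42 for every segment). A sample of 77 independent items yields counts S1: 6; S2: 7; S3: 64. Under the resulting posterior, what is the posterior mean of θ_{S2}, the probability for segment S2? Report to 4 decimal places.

The Dirichlet prior is conjugate to the Multinomial likelihood: each posterior αⱼ = prior αⱼ + observed count nⱼ.
Posterior concentration: (10.42, 11.42, 68.42), total = 90.26.
E[θ_{S2}|data] = α_{S2}/Σα = 11.42/90.26 = 0.1265.

0.1265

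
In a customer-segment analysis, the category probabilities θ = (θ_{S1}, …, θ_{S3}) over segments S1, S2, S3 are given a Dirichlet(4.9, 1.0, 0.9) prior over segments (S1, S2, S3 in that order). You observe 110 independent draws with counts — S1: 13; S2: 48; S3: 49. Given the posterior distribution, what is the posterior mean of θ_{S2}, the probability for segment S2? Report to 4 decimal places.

The Dirichlet prior is conjugate to the Multinomial likelihood: each posterior αⱼ = prior αⱼ + observed count nⱼ.
Posterior concentration: (17.9, 49.0, 49.9), total = 116.8.
E[θ_{S2}|data] = α_{S2}/Σα = 49.0/116.8 = 0.4195.

0.4195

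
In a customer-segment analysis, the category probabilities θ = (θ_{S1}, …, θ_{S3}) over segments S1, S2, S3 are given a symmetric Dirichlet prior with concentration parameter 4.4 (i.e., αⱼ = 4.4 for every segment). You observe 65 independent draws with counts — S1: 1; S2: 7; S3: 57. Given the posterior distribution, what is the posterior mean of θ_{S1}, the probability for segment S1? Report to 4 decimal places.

The Dirichlet prior is conjugate to the Multinomial likelihood: each posterior αⱼ = prior αⱼ + observed count nⱼ.
Posterior concentration: (5.4, 11.4, 61.4), total = 78.2.
E[θ_{S1}|data] = α_{S1}/Σα = 5.4/78.2 = 0.0691.

0.0691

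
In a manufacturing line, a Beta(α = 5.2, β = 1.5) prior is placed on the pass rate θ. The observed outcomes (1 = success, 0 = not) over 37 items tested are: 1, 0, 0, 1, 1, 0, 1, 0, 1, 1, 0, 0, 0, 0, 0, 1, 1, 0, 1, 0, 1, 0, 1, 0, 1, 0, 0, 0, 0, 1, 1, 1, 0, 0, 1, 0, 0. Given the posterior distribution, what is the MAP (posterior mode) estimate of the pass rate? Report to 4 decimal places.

0.4844

The Beta prior is conjugate to a Binomial/Bernoulli likelihood; the update adds successes to α and failures to β.
Posterior: Beta(α+k, β+n−k) = Beta(5.2+16, 1.5+21) = Beta(21.2, 22.5).
Mode of Beta(a,b) for a,b>1 is (a−1)/(a+b−2) = 20.2/41.7 = 0.4844.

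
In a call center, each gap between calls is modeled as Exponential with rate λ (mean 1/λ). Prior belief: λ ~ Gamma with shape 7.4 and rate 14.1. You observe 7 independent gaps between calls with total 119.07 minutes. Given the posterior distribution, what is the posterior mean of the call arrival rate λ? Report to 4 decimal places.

0.1081

With a Gamma(shape α, rate β) prior on the exponential rate λ, the posterior after n observations with total T = Σxᵢ is Gamma(α+n, β+T).
Posterior: Gamma(7.4+7, 14.1+119.07) = Gamma(14.4, 133.17).
Posterior mean of λ = α/β = 14.4/133.17 = 0.1081.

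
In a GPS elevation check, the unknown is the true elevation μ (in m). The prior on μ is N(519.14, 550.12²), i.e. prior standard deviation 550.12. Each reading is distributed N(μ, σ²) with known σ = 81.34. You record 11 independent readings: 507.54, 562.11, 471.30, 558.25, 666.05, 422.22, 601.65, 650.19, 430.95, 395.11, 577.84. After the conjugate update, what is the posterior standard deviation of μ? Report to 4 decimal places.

For Normal data with known variance σ², a Normal(μ₀, σ₀²) prior on μ is conjugate. Posterior precision = 1/σ₀² + n/σ²; posterior mean is the precision-weighted average of μ₀ and x̄.
σ₀² = 550.12² = 302632.0144, σ² = 81.34² = 6616.1956; σ² + n·σ₀² = 6616.1956 + 11·302632.0144 = 3335568.354.
Posterior precision = 1/σ₀² + n/σ² = 1/302632.0144 + 11/6616.1956 = (σ² + n·σ₀²)/(σ₀²σ²) = 3335568.354/(302632.0144·6616.1956); posterior variance σₙ² = σ₀²σ²/(σ² + n·σ₀²) = 302632.0144·6616.1956/3335568.354 = 600.279290.
Posterior SD = √σₙ² = √(302632.0144·6616.1956/3335568.354) = 24.5006.

24.5006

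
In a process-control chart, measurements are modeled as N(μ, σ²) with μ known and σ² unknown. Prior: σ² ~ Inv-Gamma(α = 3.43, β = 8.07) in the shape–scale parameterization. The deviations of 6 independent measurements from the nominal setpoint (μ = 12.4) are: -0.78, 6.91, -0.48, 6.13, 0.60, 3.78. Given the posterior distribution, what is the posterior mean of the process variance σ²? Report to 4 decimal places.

10.7691

With known mean μ and an Inverse-Gamma(α, β) prior on σ², the Normal likelihood is conjugate: posterior is Inv-Gamma(α + n/2, β + Σ(xᵢ−μ)²/2).
Σ(xᵢ−μ)² = (-0.78)² + (6.91)² + (-0.48)² + (6.13)² + (0.60)² + (3.78)² = 100.8122.
Posterior: Inv-Gamma(3.43 + 6/2, 8.07 + 100.8122/2) = Inv-Gamma(6.43, 58.47610).
E[σ²|data] = β/(α−1) = 58.47610/5.43 = 10.7691.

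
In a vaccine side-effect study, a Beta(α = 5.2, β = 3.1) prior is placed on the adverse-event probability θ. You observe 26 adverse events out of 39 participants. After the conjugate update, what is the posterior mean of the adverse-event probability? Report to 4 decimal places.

The Beta prior is conjugate to a Binomial/Bernoulli likelihood; the update adds successes to α and failures to β.
Posterior: Beta(α+k, β+n−k) = Beta(5.2+26, 3.1+13) = Beta(31.2, 16.1).
Posterior mean = α/(α+β) = 31.2/47.3 = 0.6596.

0.6596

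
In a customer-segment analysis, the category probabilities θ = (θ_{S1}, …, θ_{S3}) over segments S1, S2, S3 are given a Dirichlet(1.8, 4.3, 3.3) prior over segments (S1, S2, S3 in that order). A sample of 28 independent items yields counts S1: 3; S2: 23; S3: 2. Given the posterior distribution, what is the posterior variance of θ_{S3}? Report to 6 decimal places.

0.003167

The Dirichlet prior is conjugate to the Multinomial likelihood: each posterior αⱼ = prior αⱼ + observed count nⱼ.
Posterior concentration: (4.8, 27.3, 5.3), total = 37.4.
Var[θ_j] = α_j(Σα−α_j)/((Σα)²(Σα+1)) = 5.3·32.1/(37.4²·38.4) = 0.003167.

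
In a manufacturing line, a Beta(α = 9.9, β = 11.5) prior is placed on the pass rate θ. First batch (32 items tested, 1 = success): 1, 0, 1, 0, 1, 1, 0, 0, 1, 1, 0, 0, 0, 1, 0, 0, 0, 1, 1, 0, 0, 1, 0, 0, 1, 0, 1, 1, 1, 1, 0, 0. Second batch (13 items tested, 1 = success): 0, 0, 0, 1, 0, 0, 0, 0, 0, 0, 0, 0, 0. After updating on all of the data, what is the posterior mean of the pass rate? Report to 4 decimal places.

0.3901

The Beta prior is conjugate to a Binomial/Bernoulli likelihood; the update adds successes to α and failures to β.
After batch 1: Beta(9.9+15, 11.5+17) = Beta(24.9, 28.5).
After batch 2: Beta(24.9+1, 28.5+12) = Beta(25.9, 40.5).
Posterior mean = α/(α+β) = 25.9/66.4 = 0.3901.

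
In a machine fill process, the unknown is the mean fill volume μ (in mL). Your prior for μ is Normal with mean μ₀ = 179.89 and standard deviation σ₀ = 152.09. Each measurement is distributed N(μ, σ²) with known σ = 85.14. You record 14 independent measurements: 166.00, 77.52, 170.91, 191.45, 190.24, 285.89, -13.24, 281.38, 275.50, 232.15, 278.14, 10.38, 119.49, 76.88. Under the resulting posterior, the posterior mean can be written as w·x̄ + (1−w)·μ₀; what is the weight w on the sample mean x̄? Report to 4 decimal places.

0.9781

For Normal data with known variance σ², a Normal(μ₀, σ₀²) prior on μ is conjugate. Posterior precision = 1/σ₀² + n/σ²; posterior mean is the precision-weighted average of μ₀ and x̄.
σ₀² = 152.09² = 23131.3681, σ² = 85.14² = 7248.8196. Prior precision 1/σ₀² = 1/23131.3681; data precision n/σ² = 14/7248.8196.
w = (n/σ²)/(1/σ₀² + n/σ²) = n·σ₀²/(σ² + n·σ₀²) = 14·23131.3681/(7248.8196 + 14·23131.3681) = 323839.1534/331087.973 = 0.9781.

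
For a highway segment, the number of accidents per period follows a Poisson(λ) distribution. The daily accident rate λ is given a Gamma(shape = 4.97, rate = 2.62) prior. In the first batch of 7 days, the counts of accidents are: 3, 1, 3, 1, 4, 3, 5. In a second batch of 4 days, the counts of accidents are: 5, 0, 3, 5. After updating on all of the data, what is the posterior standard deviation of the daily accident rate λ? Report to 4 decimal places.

0.4524

With a Gamma(shape α, rate β) prior, the Poisson likelihood is conjugate: the posterior is Gamma(α + ΣXᵢ, β + n).
Batch 1: sum of counts S = 20 over n = 7 days.
After batch 1: Gamma(α+S, β+n) = Gamma(4.97+20, 2.62+7) = Gamma(24.97, 9.62).
Batch 2: sum of counts S = 13 over n = 4 days.
After batch 2: Gamma(α+S, β+n) = Gamma(24.97+13, 9.62+4) = Gamma(37.97, 13.62).
SD = √α/β = √37.97/13.62 = 0.4524.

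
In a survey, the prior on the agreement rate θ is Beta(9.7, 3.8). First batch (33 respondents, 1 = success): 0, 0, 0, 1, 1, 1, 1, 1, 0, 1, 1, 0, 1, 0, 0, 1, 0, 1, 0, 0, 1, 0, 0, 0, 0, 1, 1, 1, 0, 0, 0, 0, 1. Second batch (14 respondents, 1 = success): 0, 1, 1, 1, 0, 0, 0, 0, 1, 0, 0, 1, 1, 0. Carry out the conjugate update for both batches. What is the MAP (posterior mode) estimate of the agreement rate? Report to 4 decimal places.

0.5077

The Beta prior is conjugate to a Binomial/Bernoulli likelihood; the update adds successes to α and failures to β.
After batch 1: Beta(9.7+15, 3.8+18) = Beta(24.7, 21.8).
After batch 2: Beta(24.7+6, 21.8+8) = Beta(30.7, 29.8).
Mode of Beta(a,b) for a,b>1 is (a−1)/(a+b−2) = 29.7/58.5 = 0.5077.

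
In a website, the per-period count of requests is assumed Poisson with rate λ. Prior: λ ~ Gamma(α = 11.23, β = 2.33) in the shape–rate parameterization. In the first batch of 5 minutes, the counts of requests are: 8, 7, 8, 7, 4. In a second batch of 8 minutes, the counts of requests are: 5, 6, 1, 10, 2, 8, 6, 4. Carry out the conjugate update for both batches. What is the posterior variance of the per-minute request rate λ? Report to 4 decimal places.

With a Gamma(shape α, rate β) prior, the Poisson likelihood is conjugate: the posterior is Gamma(α + ΣXᵢ, β + n).
Batch 1: sum of counts S = 34 over n = 5 minutes.
After batch 1: Gamma(α+S, β+n) = Gamma(11.23+34, 2.33+5) = Gamma(45.23, 7.33).
Batch 2: sum of counts S = 42 over n = 8 minutes.
After batch 2: Gamma(α+S, β+n) = Gamma(45.23+42, 7.33+8) = Gamma(87.23, 15.33).
Var = α/β² = 87.23/15.33² = 0.3712.

0.3712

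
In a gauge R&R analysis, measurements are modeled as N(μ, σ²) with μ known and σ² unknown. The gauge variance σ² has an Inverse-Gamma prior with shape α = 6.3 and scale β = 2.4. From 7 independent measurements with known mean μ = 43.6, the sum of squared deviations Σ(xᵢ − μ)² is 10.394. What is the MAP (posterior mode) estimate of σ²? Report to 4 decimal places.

With known mean μ and an Inverse-Gamma(α, β) prior on σ², the Normal likelihood is conjugate: posterior is Inv-Gamma(α + n/2, β + Σ(xᵢ−μ)²/2).
Posterior: Inv-Gamma(6.3 + 7/2, 2.4 + 10.394/2) = Inv-Gamma(9.80, 7.5970).
Mode = β/(α+1) = 7.5970/10.80 = 0.7034.

0.7034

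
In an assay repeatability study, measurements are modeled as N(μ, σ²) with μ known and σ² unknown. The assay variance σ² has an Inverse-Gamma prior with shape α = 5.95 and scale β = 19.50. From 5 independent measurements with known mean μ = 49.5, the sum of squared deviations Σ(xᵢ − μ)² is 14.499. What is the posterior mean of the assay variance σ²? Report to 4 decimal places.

3.5905

With known mean μ and an Inverse-Gamma(α, β) prior on σ², the Normal likelihood is conjugate: posterior is Inv-Gamma(α + n/2, β + Σ(xᵢ−μ)²/2).
Posterior: Inv-Gamma(5.95 + 5/2, 19.50 + 14.499/2) = Inv-Gamma(8.45, 26.7495).
E[σ²|data] = β/(α−1) = 26.7495/7.45 = 3.5905.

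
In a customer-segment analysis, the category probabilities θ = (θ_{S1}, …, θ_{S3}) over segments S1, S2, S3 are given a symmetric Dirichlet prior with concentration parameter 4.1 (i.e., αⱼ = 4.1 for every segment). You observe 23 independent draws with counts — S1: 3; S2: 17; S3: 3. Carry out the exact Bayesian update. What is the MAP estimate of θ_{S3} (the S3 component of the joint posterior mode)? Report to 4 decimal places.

0.1889

The Dirichlet prior is conjugate to the Multinomial likelihood: each posterior αⱼ = prior αⱼ + observed count nⱼ.
Posterior concentration: (7.1, 21.1, 7.1), total = 35.3.
Joint mode component: (α_{S3}−1)/(Σα−K) = 6.1/32.3 = 0.1889.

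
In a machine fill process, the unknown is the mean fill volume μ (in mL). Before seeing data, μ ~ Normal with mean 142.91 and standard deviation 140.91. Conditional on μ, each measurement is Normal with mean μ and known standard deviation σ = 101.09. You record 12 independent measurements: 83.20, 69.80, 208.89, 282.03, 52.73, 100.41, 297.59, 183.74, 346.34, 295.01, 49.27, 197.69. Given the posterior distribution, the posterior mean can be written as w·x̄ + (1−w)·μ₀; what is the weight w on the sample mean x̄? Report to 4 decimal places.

For Normal data with known variance σ², a Normal(μ₀, σ₀²) prior on μ is conjugate. Posterior precision = 1/σ₀² + n/σ²; posterior mean is the precision-weighted average of μ₀ and x̄.
σ₀² = 140.91² = 19855.6281, σ² = 101.09² = 10219.1881. Prior precision 1/σ₀² = 1/19855.6281; data precision n/σ² = 12/10219.1881.
w = (n/σ²)/(1/σ₀² + n/σ²) = n·σ₀²/(σ² + n·σ₀²) = 12·19855.6281/(10219.1881 + 12·19855.6281) = 238267.5372/248486.7253 = 0.9589.

0.9589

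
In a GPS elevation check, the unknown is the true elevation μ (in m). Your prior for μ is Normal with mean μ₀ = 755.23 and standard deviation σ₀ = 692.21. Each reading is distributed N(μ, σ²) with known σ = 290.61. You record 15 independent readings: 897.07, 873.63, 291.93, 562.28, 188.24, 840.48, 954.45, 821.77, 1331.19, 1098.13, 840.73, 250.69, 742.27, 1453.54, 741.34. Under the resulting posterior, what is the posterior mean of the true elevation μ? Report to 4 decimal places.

For Normal data with known variance σ², a Normal(μ₀, σ₀²) prior on μ is conjugate. Posterior precision = 1/σ₀² + n/σ²; posterior mean is the precision-weighted average of μ₀ and x̄.
Σxᵢ = 897.07 + 873.63 + 291.93 + 562.28 + 188.24 + 840.48 + 954.45 + 821.77 + 1331.19 + 1098.13 + 840.73 + 250.69 + 742.27 + 1453.54 + 741.34 = 11887.74, so n·x̄ = 11887.74.
σ₀² = 692.21² = 479154.6841, σ² = 290.61² = 84454.1721; σ² + n·σ₀² = 84454.1721 + 15·479154.6841 = 7271774.4336.
Posterior mean = (μ₀/σ₀² + n·x̄/σ²)/(1/σ₀² + n/σ²) = (σ²·μ₀ + σ₀²·n·x̄)/(σ² + n·σ₀²) = (84454.1721·755.23 + 479154.6841·11887.74)/7271774.4336 = 5759848628.758017/7271774.4336 = 792.0830.

792.0830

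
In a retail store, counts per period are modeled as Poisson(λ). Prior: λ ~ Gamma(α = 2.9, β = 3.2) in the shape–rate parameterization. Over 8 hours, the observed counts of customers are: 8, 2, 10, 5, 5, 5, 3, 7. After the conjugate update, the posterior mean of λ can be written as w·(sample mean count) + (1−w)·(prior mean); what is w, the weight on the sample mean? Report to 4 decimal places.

0.7143

With a Gamma(shape α, rate β) prior, the Poisson likelihood is conjugate: the posterior is Gamma(α + ΣXᵢ, β + n).
Posterior mean = (α₀+S)/(β₀+n) = [n/(β₀+n)]·(S/n) + [β₀/(β₀+n)]·(α₀/β₀), so only n and β₀ enter the weight.
Weight on data w = n/(β₀+n) = 8/(3.2+8) = 8/11.2 = 0.7143.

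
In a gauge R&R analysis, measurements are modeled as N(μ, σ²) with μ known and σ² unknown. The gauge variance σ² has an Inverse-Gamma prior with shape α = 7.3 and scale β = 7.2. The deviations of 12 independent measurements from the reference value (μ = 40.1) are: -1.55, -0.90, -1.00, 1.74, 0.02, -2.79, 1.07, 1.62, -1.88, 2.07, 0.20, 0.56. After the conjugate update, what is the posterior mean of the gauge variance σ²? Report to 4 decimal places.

1.6816

With known mean μ and an Inverse-Gamma(α, β) prior on σ², the Normal likelihood is conjugate: posterior is Inv-Gamma(α + n/2, β + Σ(xᵢ−μ)²/2).
Σ(xᵢ−μ)² = (-1.55)² + (-0.90)² + (-1.00)² + (1.74)² + (0.02)² + (-2.79)² + (1.07)² + (1.62)² + (-1.88)² + (2.07)² + (0.20)² + (0.56)² = 26.9668.
Posterior: Inv-Gamma(7.3 + 12/2, 7.2 + 26.9668/2) = Inv-Gamma(13.30, 20.68340).
E[σ²|data] = β/(α−1) = 20.68340/12.30 = 1.6816.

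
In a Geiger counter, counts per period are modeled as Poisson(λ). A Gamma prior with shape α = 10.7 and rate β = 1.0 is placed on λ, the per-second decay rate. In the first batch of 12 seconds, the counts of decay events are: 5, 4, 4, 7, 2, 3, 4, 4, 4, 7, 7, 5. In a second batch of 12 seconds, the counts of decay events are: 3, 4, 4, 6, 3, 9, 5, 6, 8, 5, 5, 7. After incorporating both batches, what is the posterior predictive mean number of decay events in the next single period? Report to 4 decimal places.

5.2680

With a Gamma(shape α, rate β) prior, the Poisson likelihood is conjugate: the posterior is Gamma(α + ΣXᵢ, β + n).
Batch 1: sum of counts S = 56 over n = 12 seconds.
After batch 1: Gamma(α+S, β+n) = Gamma(10.7+56, 1.0+12) = Gamma(66.7, 13.0).
Batch 2: sum of counts S = 65 over n = 12 seconds.
After batch 2: Gamma(α+S, β+n) = Gamma(66.7+65, 13.0+12) = Gamma(131.7, 25.0).
The predictive distribution for one future period is NegBinom with mean α/β = 5.2680.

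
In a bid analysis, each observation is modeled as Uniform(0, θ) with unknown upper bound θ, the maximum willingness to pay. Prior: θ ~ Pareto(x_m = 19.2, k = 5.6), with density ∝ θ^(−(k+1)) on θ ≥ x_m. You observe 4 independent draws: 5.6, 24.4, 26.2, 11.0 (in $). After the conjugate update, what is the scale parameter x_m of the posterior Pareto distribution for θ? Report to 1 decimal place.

A Pareto(scale x_m, shape k) prior on the upper bound θ of Uniform(0, θ) is conjugate: posterior is Pareto(max(x_m, max xᵢ), k + n).
Sample maximum = 26.2; prior scale x_m = 19.2 → posterior scale = max = 26.2.
Posterior shape = 5.6 + 4 = 9.6.
Posterior scale x_m = 26.2.

26.2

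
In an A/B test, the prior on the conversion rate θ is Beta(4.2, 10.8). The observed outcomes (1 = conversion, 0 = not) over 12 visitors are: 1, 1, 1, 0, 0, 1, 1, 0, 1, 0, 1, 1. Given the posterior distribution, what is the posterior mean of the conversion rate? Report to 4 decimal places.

The Beta prior is conjugate to a Binomial/Bernoulli likelihood; the update adds successes to α and failures to β.
Posterior: Beta(α+k, β+n−k) = Beta(4.2+8, 10.8+4) = Beta(12.2, 14.8).
Posterior mean = α/(α+β) = 12.2/27.0 = 0.4519.

0.4519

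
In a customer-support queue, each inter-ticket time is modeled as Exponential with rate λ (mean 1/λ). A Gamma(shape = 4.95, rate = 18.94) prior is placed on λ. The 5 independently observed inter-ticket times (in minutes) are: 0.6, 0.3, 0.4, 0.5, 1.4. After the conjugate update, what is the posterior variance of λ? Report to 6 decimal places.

With a Gamma(shape α, rate β) prior on the exponential rate λ, the posterior after n observations with total T = Σxᵢ is Gamma(α+n, β+T).
Sum of observations T = 3.2 minutes; n = 5.
Posterior: Gamma(4.95+5, 18.94+3.2) = Gamma(9.95, 22.14).
Var = α/β² = 0.020299.

0.020299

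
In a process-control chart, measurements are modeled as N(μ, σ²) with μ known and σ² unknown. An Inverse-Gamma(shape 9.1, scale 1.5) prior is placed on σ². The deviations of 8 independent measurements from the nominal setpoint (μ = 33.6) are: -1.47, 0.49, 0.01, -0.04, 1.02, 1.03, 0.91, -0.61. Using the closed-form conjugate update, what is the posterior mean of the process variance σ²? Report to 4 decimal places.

With known mean μ and an Inverse-Gamma(α, β) prior on σ², the Normal likelihood is conjugate: posterior is Inv-Gamma(α + n/2, β + Σ(xᵢ−μ)²/2).
Σ(xᵢ−μ)² = (-1.47)² + (0.49)² + (0.01)² + (-0.04)² + (1.02)² + (1.03)² + (0.91)² + (-0.61)² = 5.7042.
Posterior: Inv-Gamma(9.1 + 8/2, 1.5 + 5.7042/2) = Inv-Gamma(13.10, 4.35210).
E[σ²|data] = β/(α−1) = 4.35210/12.10 = 0.3597.

0.3597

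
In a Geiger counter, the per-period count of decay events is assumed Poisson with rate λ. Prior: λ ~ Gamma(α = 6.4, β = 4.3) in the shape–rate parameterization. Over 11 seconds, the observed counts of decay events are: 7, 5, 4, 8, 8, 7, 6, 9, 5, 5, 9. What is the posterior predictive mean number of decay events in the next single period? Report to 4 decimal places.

With a Gamma(shape α, rate β) prior, the Poisson likelihood is conjugate: the posterior is Gamma(α + ΣXᵢ, β + n).
Sum of counts S = 73 over n = 11 seconds.
Posterior: Gamma(α+S, β+n) = Gamma(6.4+73, 4.3+11) = Gamma(79.4, 15.3).
The predictive distribution for one future period is NegBinom with mean α/β = 5.1895.

5.1895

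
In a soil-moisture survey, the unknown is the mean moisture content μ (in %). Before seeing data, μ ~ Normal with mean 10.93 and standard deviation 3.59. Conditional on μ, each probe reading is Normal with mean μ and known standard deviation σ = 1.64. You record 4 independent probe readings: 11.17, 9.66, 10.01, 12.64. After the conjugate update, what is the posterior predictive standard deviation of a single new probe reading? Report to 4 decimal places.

For Normal data with known variance σ², a Normal(μ₀, σ₀²) prior on μ is conjugate. Posterior precision = 1/σ₀² + n/σ²; posterior mean is the precision-weighted average of μ₀ and x̄.
σ₀² = 3.59² = 12.8881, σ² = 1.64² = 2.6896; σ² + n·σ₀² = 2.6896 + 4·12.8881 = 54.242.
Posterior precision = 1/σ₀² + n/σ² = 1/12.8881 + 4/2.6896 = (σ² + n·σ₀²)/(σ₀²σ²) = 54.242/(12.8881·2.6896); posterior variance σₙ² = σ₀²σ²/(σ² + n·σ₀²) = 12.8881·2.6896/54.242 = 0.639059.
Predictive variance for one new observation = σₙ² + σ² = 12.8881·2.6896/54.242 + 2.6896 = σ²·(σ₀² + 54.242)/54.242 = 2.6896·67.1301/54.242 = 3.328659; SD = √(2.6896·67.1301/54.242) = 1.8245.

1.8245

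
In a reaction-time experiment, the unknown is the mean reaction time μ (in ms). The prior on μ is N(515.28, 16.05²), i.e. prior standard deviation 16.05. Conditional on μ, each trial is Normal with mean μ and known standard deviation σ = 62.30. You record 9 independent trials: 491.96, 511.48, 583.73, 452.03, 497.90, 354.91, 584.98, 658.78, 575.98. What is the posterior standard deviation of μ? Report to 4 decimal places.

For Normal data with known variance σ², a Normal(μ₀, σ₀²) prior on μ is conjugate. Posterior precision = 1/σ₀² + n/σ²; posterior mean is the precision-weighted average of μ₀ and x̄.
σ₀² = 16.05² = 257.6025, σ² = 62.30² = 3881.29; σ² + n·σ₀² = 3881.29 + 9·257.6025 = 6199.7125.
Posterior precision = 1/σ₀² + n/σ² = 1/257.6025 + 9/3881.29 = (σ² + n·σ₀²)/(σ₀²σ²) = 6199.7125/(257.6025·3881.29); posterior variance σₙ² = σ₀²σ²/(σ² + n·σ₀²) = 257.6025·3881.29/6199.7125 = 161.270383.
Posterior SD = √σₙ² = √(257.6025·3881.29/6199.7125) = 12.6992.

12.6992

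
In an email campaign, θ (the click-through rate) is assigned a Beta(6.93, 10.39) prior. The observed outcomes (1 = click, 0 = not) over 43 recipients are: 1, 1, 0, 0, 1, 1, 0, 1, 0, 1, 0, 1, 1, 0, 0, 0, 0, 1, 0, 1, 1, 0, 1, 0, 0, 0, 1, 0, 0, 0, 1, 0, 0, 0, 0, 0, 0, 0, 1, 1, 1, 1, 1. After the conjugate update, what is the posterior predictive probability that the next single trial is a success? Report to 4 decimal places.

0.4299

The Beta prior is conjugate to a Binomial/Bernoulli likelihood; the update adds successes to α and failures to β.
Posterior: Beta(α+k, β+n−k) = Beta(6.93+19, 10.39+24) = Beta(25.93, 34.39).
For a single future Bernoulli trial, P(success | data) = α/(α+β) = 0.4299.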